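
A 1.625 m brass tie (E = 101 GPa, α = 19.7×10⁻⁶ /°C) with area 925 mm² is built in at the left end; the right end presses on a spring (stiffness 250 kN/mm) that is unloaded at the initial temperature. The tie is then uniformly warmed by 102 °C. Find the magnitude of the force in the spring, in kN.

Free thermal expansion: δ_free = αΔT L = 19.7×10⁻⁶ × 102 × 1625 = 3.265 mm.
Let P be the compressive force at the spring. The tie shortens elastically by PL/(AE) and the spring compresses by P/k; together these equal δ_free.
P [ L/(AE) + 1/k ] = δ_free → P [ 1625/(925×101×10³) + 1/(250×10³) ] = 3.265.
P = 3.265 / 2.139×10⁻⁵ = 152600 N.

P ≈ 153 kN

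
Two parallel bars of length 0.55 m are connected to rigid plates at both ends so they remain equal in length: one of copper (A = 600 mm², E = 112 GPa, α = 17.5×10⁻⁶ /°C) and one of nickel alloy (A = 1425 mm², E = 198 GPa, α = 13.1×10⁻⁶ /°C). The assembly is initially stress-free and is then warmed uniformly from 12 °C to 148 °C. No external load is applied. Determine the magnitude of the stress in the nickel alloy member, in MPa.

σ ≈ 22.8 MPa (tensile)

Both members must finish at the same length. With the larger α, the copper tends to over-expand; the plates restrain it, putting the copper in compression and the nickel alloy in tension. With no external load the two internal forces are equal and opposite, magnitude P.
Compatibility of the two members (thermal + elastic change equal): (α₁ − α₂)ΔT = P·[1/(A₁E₁) + 1/(A₂E₂)].
|α₁ − α₂|·ΔT = 4.4×10⁻⁶ × 136 = 0.0005984.
1/(A₁E₁) + 1/(A₂E₂) = 1/(600×112×10³) + 1/(1425×198×10³) = 1.843×10⁻⁸ N⁻¹.
So P = 0.0005984 / 1.843×10⁻⁸ = 32.48 kN.
σ_{nickel alloy} = P/A₂ = 32480/1425 = 22.79 MPa, tensile.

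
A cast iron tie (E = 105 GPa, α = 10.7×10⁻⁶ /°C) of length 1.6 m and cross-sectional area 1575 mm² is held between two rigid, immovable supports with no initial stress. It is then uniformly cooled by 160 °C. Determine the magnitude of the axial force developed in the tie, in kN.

Full restraint means ε = 0, so the stress is σ = EαΔT = 105×10³ × 10.7×10⁻⁶ × 160 = 179.8 MPa.
P = AEαΔT = 1575 × 105×10³ × 10.7×10⁻⁶ × 160 = 283.1 kN (tensile).

P ≈ 283 kN (tensile)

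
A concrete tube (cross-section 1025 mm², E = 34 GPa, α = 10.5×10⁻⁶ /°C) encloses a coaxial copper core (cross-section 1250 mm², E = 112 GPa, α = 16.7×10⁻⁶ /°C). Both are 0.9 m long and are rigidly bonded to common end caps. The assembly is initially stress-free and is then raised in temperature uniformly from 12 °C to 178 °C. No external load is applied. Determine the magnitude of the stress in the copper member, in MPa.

σ ≈ 23 MPa (compressive)

Equilibrium of a rigid end plate with no external load gives equal and opposite internal forces ±P in the two members. Since α_{copper} > α_{concrete}, heating drives the copper into compression and the concrete into tension.
Compatibility of the two members (thermal + elastic change equal): (α₁ − α₂)ΔT = P·[1/(A₁E₁) + 1/(A₂E₂)].
|α₁ − α₂|·ΔT = 6.2×10⁻⁶ × 166 = 0.001029.
1/(A₁E₁) + 1/(A₂E₂) = 1/(1025×34×10³) + 1/(1250×112×10³) = 3.584×10⁻⁸ N⁻¹.
P = 0.001029 / 3.584×10⁻⁸ = 28720 N = 28.72 kN.
σ_{copper} = P/A₂ = 28720/1250 = 22.97 MPa, compressive.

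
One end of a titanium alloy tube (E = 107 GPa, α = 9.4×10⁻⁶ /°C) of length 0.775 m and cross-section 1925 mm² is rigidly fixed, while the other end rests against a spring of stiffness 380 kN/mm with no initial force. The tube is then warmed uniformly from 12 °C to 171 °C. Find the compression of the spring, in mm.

δ ≈ 0.477 mm

The unrestrained thermal change is αΔT L = 9.4×10⁻⁶ × 159 × 775 = 1.158 mm.
With a force P in the spring, the elastic change of the tube is PL/(AE) and that of the spring is P/k; compatibility requires their sum to equal δ_free.
So P = δ_free / [L/(AE) + 1/k] = 1.158 / [ 775/(1925×107×10³) + 1/(380×10³) ].
P = 1.158 / 6.394×10⁻⁶ = 181200 N.
Spring compression = P/k = 181200/(380×10³) = 0.4767 mm.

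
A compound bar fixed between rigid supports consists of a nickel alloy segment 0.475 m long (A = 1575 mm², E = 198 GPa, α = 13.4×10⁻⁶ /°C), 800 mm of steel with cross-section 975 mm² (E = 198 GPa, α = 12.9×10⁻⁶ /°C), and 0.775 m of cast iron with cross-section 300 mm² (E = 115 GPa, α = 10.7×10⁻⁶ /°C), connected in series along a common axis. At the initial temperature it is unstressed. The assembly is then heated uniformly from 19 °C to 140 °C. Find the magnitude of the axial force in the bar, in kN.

P ≈ 107 kN (compressive)

With the walls removed the bar would change length by δ_free = Σ αᵢΔT Lᵢ = 13.4×10⁻⁶×121×475 + 12.9×10⁻⁶×121×800 + 10.7×10⁻⁶×121×775 = 3.022 mm.
Since the ends are fixed, an axial force P builds up, equal in every segment, with P · Σ Lᵢ/(AᵢEᵢ) = δ_free.
The series flexibility is Σ Lᵢ/(AᵢEᵢ) = 475/(1575×198×10³) + 800/(975×198×10³) + 775/(300×115×10³) = 2.813×10⁻⁵ mm/N.
So P = 3.022 / 2.813×10⁻⁵ = 107.4 kN, compressive.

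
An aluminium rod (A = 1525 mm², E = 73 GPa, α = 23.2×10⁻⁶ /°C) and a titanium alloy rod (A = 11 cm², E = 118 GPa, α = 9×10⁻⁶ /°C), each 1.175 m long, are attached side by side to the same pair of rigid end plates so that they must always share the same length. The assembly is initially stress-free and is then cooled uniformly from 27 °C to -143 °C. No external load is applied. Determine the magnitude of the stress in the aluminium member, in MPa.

σ ≈ 94.9 MPa (tensile)

Both members must finish at the same length. With the larger α, the aluminium tends to over-contract; the plates restrain it, putting the aluminium in tension and the titanium alloy in compression. With no external load the two internal forces are equal and opposite, magnitude P.
Compatibility of the two members (thermal + elastic change equal): (α₁ − α₂)ΔT = P·[1/(A₁E₁) + 1/(A₂E₂)].
|α₁ − α₂|·ΔT = 14.2×10⁻⁶ × 170 = 0.002414.
1/(A₁E₁) + 1/(A₂E₂) = 1/(1525×73×10³) + 1/(1100×118×10³) = 1.669×10⁻⁸ N⁻¹.
P = 0.002414 / 1.669×10⁻⁸ = 144700 N = 144.7 kN.
σ_{aluminium} = P/A₁ = 144700/1525 = 94.86 MPa, tensile.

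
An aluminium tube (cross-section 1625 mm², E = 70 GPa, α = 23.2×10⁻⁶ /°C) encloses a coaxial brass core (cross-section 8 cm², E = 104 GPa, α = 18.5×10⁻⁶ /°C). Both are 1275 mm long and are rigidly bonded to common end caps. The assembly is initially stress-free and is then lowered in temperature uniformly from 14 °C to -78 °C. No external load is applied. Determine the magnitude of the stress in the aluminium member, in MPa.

σ ≈ 12.8 MPa (tensile)

The aluminium has the larger α, so on cooling it would change length more than the brass if both were free. The rigid plates force a common final length, so the aluminium is put into tension and the brass into compression, with equal and opposite forces P (no external load).
Equating the net (thermal + elastic) strains gives |α₁ − α₂|·ΔT = P·[1/(A₁E₁) + 1/(A₂E₂)].
|α₁ − α₂|·ΔT = 4.7×10⁻⁶ × 92 = 0.0004324.
1/(A₁E₁) + 1/(A₂E₂) = 1/(1625×70×10³) + 1/(800×104×10³) = 2.081×10⁻⁸ N⁻¹.
So P = 0.0004324 / 2.081×10⁻⁸ = 20.78 kN.
σ_{aluminium} = P/A₁ = 20780/1625 = 12.79 MPa, tensile.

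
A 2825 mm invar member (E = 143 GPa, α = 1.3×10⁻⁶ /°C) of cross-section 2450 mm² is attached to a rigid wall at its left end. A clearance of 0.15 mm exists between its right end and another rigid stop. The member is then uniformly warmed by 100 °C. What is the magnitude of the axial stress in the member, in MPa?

Free thermal elongation = αΔT L = 1.3×10⁻⁶ × 100 × 2825 = 0.3673 mm.
This exceeds the 0.15 mm gap, so the wall pushes back. The portion of expansion that must be recovered elastically is δ_free − gap = 0.3673 − 0.15 = 0.2173 mm.
So σ = E(δ_free − g)/L = 143×10³ × 0.2173/2825 = 11 MPa.

σ ≈ 11 MPa (compressive)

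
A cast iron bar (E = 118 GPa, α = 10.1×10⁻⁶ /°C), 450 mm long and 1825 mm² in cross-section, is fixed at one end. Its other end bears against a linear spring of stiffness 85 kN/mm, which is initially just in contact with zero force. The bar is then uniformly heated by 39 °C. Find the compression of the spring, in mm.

If the spring were absent the bar would lengthen by αΔT L = 10.1×10⁻⁶ × 39 × 450 = 0.1773 mm.
With a force P in the spring, the elastic change of the bar is PL/(AE) and that of the spring is P/k; compatibility requires their sum to equal δ_free.
So P = δ_free / [L/(AE) + 1/k] = 0.1773 / [ 450/(1825×118×10³) + 1/(85×10³) ].
P = 0.1773 / 1.385×10⁻⁵ = 12790 N.
Spring compression = P/k = 12790/(85×10³) = 0.1505 mm.

δ ≈ 0.151 mm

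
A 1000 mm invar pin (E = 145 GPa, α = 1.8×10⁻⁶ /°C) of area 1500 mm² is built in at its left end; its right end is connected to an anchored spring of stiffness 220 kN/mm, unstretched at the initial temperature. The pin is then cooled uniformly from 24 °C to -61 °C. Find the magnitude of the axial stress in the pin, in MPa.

σ ≈ 11.2 MPa (tensile)

Free thermal contraction: δ_free = αΔT L = 1.8×10⁻⁶ × 85 × 1000 = 0.153 mm.
Let P be the tensile force in the spring. The pin extends elastically by PL/(AE) and the spring stretches by P/k; together these equal δ_free.
P [ L/(AE) + 1/k ] = δ_free → P [ 1000/(1500×145×10³) + 1/(220×10³) ] = 0.153.
P = 0.153 / 9.143×10⁻⁶ = 16730 N.
σ = P/A = 16730/1500 = 11.16 MPa.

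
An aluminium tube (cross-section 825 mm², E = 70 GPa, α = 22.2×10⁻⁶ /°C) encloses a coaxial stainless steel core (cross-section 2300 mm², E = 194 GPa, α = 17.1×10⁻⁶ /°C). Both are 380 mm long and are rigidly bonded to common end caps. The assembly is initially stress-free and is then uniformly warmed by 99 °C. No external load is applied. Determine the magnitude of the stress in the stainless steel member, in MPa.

σ ≈ 11.2 MPa (tensile)

The aluminium has the larger α, so on heating it would change length more than the stainless steel if both were free. The rigid plates force a common final length, so the aluminium is put into compression and the stainless steel into tension, with equal and opposite forces P (no external load).
Setting the final lengths equal and cancelling L: (α₁ − α₂)ΔT = P/(A₁E₁) + P/(A₂E₂).
|α₁ − α₂|·ΔT = 5.1×10⁻⁶ × 99 = 0.0005049.
1/(A₁E₁) + 1/(A₂E₂) = 1/(825×70×10³) + 1/(2300×194×10³) = 1.956×10⁻⁸ N⁻¹.
P = 0.0005049 / 1.956×10⁻⁸ = 25820 N = 25.82 kN.
σ_{stainless steel} = P/A₂ = 25820/2300 = 11.22 MPa, tensile.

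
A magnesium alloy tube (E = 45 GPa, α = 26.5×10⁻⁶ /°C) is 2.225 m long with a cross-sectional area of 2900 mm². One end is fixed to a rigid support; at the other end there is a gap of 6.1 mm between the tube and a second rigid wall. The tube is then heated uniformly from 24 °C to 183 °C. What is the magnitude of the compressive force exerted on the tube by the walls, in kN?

P ≈ 192 kN

Free thermal elongation = αΔT L = 26.5×10⁻⁶ × 159 × 2225 = 9.375 mm.
The gap closes (δ_free > 6.1 mm) and the wall then resists a further 9.375 − 6.1 = 3.275 mm of expansion.
That suppressed elongation corresponds to σ = E·Δ/L = 45×10³ × 3.275/2225 = 66.24 MPa.
P = σA = 66.24 × 2900 = 192.1 kN.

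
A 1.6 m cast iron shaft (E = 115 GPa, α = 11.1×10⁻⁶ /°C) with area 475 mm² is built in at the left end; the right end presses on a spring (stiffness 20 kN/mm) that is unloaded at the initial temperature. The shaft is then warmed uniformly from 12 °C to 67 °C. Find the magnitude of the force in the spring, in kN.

The unrestrained thermal change is αΔT L = 11.1×10⁻⁶ × 55 × 1600 = 0.9768 mm.
Let P be the compressive force at the spring. The shaft shortens elastically by PL/(AE) and the spring compresses by P/k; together these equal δ_free.
P [ L/(AE) + 1/k ] = δ_free → P [ 1600/(475×115×10³) + 1/(20×10³) ] = 0.9768.
P = 0.9768 / 7.929×10⁻⁵ = 12320 N.

P ≈ 12.3 kN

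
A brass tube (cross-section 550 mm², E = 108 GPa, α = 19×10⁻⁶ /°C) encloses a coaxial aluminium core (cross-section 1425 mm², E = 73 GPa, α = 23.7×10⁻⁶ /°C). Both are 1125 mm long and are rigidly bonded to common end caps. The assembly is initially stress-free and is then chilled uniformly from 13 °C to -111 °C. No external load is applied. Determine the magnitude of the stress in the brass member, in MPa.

σ ≈ 40.1 MPa (compressive)

The aluminium has the larger α, so on cooling it would change length more than the brass if both were free. The rigid plates force a common final length, so the aluminium is put into tension and the brass into compression, with equal and opposite forces P (no external load).
Equating the net (thermal + elastic) strains gives |α₁ − α₂|·ΔT = P·[1/(A₁E₁) + 1/(A₂E₂)].
|α₁ − α₂|·ΔT = 4.7×10⁻⁶ × 124 = 0.0005828.
1/(A₁E₁) + 1/(A₂E₂) = 1/(550×108×10³) + 1/(1425×73×10³) = 2.645×10⁻⁸ N⁻¹.
P = 0.0005828 / 2.645×10⁻⁸ = 22040 N = 22.04 kN.
σ_{brass} = P/A₁ = 22040/550 = 40.06 MPa, compressive.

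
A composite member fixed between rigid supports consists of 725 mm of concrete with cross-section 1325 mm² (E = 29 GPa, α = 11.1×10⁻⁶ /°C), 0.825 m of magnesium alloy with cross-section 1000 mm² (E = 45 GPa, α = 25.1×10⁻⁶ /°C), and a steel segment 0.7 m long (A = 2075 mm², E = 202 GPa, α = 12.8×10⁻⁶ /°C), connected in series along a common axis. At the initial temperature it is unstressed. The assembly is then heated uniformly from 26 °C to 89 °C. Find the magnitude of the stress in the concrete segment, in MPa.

σ ≈ 46.1 MPa (compressive)

Free thermal expansion of the whole bar: Σ αᵢΔT Lᵢ = 11.1×10⁻⁶×63×725 + 25.1×10⁻⁶×63×825 + 12.8×10⁻⁶×63×700 = 2.376 mm.
The rigid supports impose zero overall length change; the single axial force P common to all segments must satisfy P Σ Lᵢ/(AᵢEᵢ) = δ_free.
The series flexibility is Σ Lᵢ/(AᵢEᵢ) = 725/(1325×29×10³) + 825/(1000×45×10³) + 700/(2075×202×10³) = 3.887×10⁻⁵ mm/N.
So P = 2.376 / 3.887×10⁻⁵ = 61.13 kN, compressive.
σ_{concrete} = P / A = 61130 / 1325 = 46.13 MPa.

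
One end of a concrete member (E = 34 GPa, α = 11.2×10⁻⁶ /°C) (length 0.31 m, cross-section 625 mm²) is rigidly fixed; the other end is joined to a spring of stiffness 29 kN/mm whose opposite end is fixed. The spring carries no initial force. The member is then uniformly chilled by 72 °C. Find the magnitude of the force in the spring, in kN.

If the spring were absent the member would shorten by αΔT L = 11.2×10⁻⁶ × 72 × 310 = 0.25 mm.
With a force P in the spring, the elastic change of the member is PL/(AE) and that of the spring is P/k; compatibility requires their sum to equal δ_free.
P [ L/(AE) + 1/k ] = δ_free → P [ 310/(625×34×10³) + 1/(29×10³) ] = 0.25.
P = 0.25 / 4.907×10⁻⁵ = 5094 N.

P ≈ 5.09 kN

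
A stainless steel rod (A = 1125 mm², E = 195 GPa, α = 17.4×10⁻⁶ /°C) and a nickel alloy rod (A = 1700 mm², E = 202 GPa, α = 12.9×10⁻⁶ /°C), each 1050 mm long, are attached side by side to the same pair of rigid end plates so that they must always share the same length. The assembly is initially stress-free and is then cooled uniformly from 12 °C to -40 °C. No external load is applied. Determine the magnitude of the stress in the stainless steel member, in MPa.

The stainless steel has the larger α, so on cooling it would change length more than the nickel alloy if both were free. The rigid plates force a common final length, so the stainless steel is put into tension and the nickel alloy into compression, with equal and opposite forces P (no external load).
Setting the final lengths equal and cancelling L: (α₁ − α₂)ΔT = P/(A₁E₁) + P/(A₂E₂).
|α₁ − α₂|·ΔT = 4.5×10⁻⁶ × 52 = 0.000234.
1/(A₁E₁) + 1/(A₂E₂) = 1/(1125×195×10³) + 1/(1700×202×10³) = 7.47×10⁻⁹ N⁻¹.
So P = 0.000234 / 7.47×10⁻⁹ = 31.32 kN.
σ_{stainless steel} = P/A₁ = 31320/1125 = 27.84 MPa, tensile.

σ ≈ 27.8 MPa (tensile)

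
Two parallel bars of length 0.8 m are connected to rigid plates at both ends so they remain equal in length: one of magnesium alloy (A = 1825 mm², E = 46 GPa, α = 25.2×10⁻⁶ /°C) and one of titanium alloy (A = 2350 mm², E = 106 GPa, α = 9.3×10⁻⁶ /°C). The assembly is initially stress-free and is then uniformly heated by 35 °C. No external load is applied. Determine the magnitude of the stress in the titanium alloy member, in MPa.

σ ≈ 14.9 MPa (tensile)

Both members must finish at the same length. With the larger α, the magnesium alloy tends to over-expand; the plates restrain it, putting the magnesium alloy in compression and the titanium alloy in tension. With no external load the two internal forces are equal and opposite, magnitude P.
Setting the final lengths equal and cancelling L: (α₁ − α₂)ΔT = P/(A₁E₁) + P/(A₂E₂).
|α₁ − α₂|·ΔT = 15.9×10⁻⁶ × 35 = 0.0005565.
1/(A₁E₁) + 1/(A₂E₂) = 1/(1825×46×10³) + 1/(2350×106×10³) = 1.593×10⁻⁸ N⁻¹.
P = 0.0005565 / 1.593×10⁻⁸ = 34940 N = 34.94 kN.
σ_{titanium alloy} = P/A₂ = 34940/2350 = 14.87 MPa, tensile.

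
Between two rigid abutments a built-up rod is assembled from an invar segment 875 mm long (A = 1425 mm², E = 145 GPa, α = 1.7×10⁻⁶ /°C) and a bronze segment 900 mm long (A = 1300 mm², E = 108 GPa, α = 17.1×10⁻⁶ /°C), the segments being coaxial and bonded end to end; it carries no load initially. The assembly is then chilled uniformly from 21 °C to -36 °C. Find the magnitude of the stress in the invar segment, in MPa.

Free thermal contraction of the whole bar: Σ αᵢΔT Lᵢ = 1.7×10⁻⁶×57×875 + 17.1×10⁻⁶×57×900 = 0.962 mm.
Since the ends are fixed, an axial force P builds up, equal in every segment, with P · Σ Lᵢ/(AᵢEᵢ) = δ_free.
Σ Lᵢ/(AᵢEᵢ) = 875/(1425×145×10³) + 900/(1300×108×10³) = 1.064×10⁻⁵ mm/N.
Hence P = δ_free / Σ(L/AE) = 0.962/1.064×10⁻⁵ = 90.37 kN (tensile).
σ_{invar} = P / A = 90370 / 1425 = 63.42 MPa.

σ ≈ 63.4 MPa (tensile)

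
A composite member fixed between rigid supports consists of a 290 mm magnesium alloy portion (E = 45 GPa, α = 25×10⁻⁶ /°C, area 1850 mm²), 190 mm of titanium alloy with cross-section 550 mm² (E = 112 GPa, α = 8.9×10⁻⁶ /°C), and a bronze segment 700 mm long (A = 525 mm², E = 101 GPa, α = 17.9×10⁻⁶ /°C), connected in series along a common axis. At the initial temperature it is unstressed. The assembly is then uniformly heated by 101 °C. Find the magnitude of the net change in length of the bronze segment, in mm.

With the walls removed the bar would change length by δ_free = Σ αᵢΔT Lᵢ = 25×10⁻⁶×101×290 + 8.9×10⁻⁶×101×190 + 17.9×10⁻⁶×101×700 = 2.169 mm.
Since the ends are fixed, an axial force P builds up, equal in every segment, with P · Σ Lᵢ/(AᵢEᵢ) = δ_free.
The series flexibility is Σ Lᵢ/(AᵢEᵢ) = 290/(1850×45×10³) + 190/(550×112×10³) + 700/(525×101×10³) = 1.977×10⁻⁵ mm/N.
Hence P = δ_free / Σ(L/AE) = 2.169/1.977×10⁻⁵ = 109.7 kN (compressive).
For the bronze segment, free thermal change = 17.9×10⁻⁶×101×700 = 1.266 mm and elastic change from P = 109700×700/(525×101×10³) = 1.448 mm; these oppose, so the net change is 0.183 mm (segment shortens).

|ΔL| ≈ 0.183 mm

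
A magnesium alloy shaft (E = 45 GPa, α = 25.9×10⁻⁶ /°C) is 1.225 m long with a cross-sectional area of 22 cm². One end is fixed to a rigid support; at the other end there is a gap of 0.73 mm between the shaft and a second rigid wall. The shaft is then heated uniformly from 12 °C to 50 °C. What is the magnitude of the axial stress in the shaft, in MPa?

σ ≈ 17.5 MPa (compressive)

If the wall were absent the shaft would grow by αΔT L = 25.9×10⁻⁶ × 38 × 1225 = 1.206 mm.
The gap closes (δ_free > 0.73 mm) and the wall then resists a further 1.206 − 0.73 = 0.4756 mm of expansion.
That suppressed elongation corresponds to σ = E·Δ/L = 45×10³ × 0.4756/1225 = 17.47 MPa.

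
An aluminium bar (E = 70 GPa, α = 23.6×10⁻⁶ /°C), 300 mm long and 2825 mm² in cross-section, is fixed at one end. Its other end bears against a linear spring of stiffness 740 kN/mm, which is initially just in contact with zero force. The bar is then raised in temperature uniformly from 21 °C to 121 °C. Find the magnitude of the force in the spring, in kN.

If the spring were absent the bar would lengthen by αΔT L = 23.6×10⁻⁶ × 100 × 300 = 0.708 mm.
With a force P in the spring, the elastic change of the bar is PL/(AE) and that of the spring is P/k; compatibility requires their sum to equal δ_free.
So P = δ_free / [L/(AE) + 1/k] = 0.708 / [ 300/(2825×70×10³) + 1/(740×10³) ].
P = 0.708 / 2.868×10⁻⁶ = 246800 N.

P ≈ 247 kN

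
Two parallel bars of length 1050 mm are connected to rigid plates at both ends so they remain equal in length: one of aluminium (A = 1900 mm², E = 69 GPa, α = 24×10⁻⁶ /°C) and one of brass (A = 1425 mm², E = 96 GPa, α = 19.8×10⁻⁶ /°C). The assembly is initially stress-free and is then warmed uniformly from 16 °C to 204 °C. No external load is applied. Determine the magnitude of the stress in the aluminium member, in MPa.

The aluminium has the larger α, so on heating it would change length more than the brass if both were free. The rigid plates force a common final length, so the aluminium is put into compression and the brass into tension, with equal and opposite forces P (no external load).
Equating the net (thermal + elastic) strains gives |α₁ − α₂|·ΔT = P·[1/(A₁E₁) + 1/(A₂E₂)].
|α₁ − α₂|·ΔT = 4.2×10⁻⁶ × 188 = 0.0007896.
1/(A₁E₁) + 1/(A₂E₂) = 1/(1900×69×10³) + 1/(1425×96×10³) = 1.494×10⁻⁸ N⁻¹.
P = 0.0007896 / 1.494×10⁻⁸ = 52860 N = 52.86 kN.
σ_{aluminium} = P/A₁ = 52860/1900 = 27.82 MPa, compressive.

σ ≈ 27.8 MPa (compressive)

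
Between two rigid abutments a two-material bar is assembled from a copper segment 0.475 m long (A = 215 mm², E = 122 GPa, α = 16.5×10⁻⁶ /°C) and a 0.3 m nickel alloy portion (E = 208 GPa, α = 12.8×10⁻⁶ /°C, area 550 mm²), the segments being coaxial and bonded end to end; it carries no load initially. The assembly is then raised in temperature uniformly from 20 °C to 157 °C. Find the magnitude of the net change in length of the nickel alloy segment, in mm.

If the supports were absent, the total length change would be Σ αᵢΔT Lᵢ = 16.5×10⁻⁶×137×475 + 12.8×10⁻⁶×137×300 = 1.6 mm.
The walls prevent any net length change, so an axial force P (same in every segment) develops. Compatibility: P · Σ Lᵢ/(AᵢEᵢ) = δ_free.
Σ Lᵢ/(AᵢEᵢ) = 475/(215×122×10³) + 300/(550×208×10³) = 2.073×10⁻⁵ mm/N.
P = 1.6 / 2.073×10⁻⁵ = 77170 N = 77.17 kN, compressive.
For the nickel alloy segment, free thermal change = 12.8×10⁻⁶×137×300 = 0.5261 mm and elastic change from P = 77170×300/(550×208×10³) = 0.2024 mm; these oppose, so the net change is 0.324 mm (segment lengthens).

|ΔL| ≈ 0.324 mm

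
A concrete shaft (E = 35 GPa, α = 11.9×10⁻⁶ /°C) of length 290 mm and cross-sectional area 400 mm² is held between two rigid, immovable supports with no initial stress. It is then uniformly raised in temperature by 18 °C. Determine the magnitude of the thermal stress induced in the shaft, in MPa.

With length fixed, the mechanical strain must cancel the thermal strain αΔT = 11.9×10⁻⁶ × 18 = 214.2×10⁻⁶.
σ = EαΔT = 35×10³ × 11.9×10⁻⁶ × 18 = 7.497 MPa (compressive; the shaft is trying to expand).

σ ≈ 7.5 MPa (compressive)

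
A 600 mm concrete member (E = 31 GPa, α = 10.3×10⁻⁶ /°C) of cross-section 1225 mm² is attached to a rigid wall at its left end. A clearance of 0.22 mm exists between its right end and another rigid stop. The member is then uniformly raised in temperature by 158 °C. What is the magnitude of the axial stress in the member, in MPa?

σ ≈ 39.1 MPa (compressive)

If the wall were absent the member would grow by αΔT L = 10.3×10⁻⁶ × 158 × 600 = 0.9764 mm.
This exceeds the 0.22 mm gap, so the wall pushes back. The portion of expansion that must be recovered elastically is δ_free − gap = 0.9764 − 0.22 = 0.7564 mm.
Compatibility: PL/(AE) = 0.7564 mm, so σ = P/A = E × (0.7564/600) = 39.08 MPa.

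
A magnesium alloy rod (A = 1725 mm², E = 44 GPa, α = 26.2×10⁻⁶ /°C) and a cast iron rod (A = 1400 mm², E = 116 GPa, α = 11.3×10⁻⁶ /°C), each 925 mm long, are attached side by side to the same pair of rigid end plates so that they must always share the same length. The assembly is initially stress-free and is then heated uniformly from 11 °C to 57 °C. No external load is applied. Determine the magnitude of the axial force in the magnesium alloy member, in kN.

The magnesium alloy has the larger α, so on heating it would change length more than the cast iron if both were free. The rigid plates force a common final length, so the magnesium alloy is put into compression and the cast iron into tension, with equal and opposite forces P (no external load).
Equating the net (thermal + elastic) strains gives |α₁ − α₂|·ΔT = P·[1/(A₁E₁) + 1/(A₂E₂)].
|α₁ − α₂|·ΔT = 14.9×10⁻⁶ × 46 = 0.0006854.
1/(A₁E₁) + 1/(A₂E₂) = 1/(1725×44×10³) + 1/(1400×116×10³) = 1.933×10⁻⁸ N⁻¹.
P = 0.0006854 / 1.933×10⁻⁸ = 35450 N = 35.45 kN.

P ≈ 35.5 kN (compressive in the magnesium alloy)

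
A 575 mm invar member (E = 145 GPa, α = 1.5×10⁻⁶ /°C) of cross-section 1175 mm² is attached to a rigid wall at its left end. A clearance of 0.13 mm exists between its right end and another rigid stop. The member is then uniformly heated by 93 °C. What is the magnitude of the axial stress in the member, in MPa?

σ ≈ 0 MPa

Free thermal elongation = αΔT L = 1.5×10⁻⁶ × 93 × 575 = 0.08021 mm.
This is smaller than the 0.13 mm clearance, so the member expands freely without reaching the stop — the stress is zero.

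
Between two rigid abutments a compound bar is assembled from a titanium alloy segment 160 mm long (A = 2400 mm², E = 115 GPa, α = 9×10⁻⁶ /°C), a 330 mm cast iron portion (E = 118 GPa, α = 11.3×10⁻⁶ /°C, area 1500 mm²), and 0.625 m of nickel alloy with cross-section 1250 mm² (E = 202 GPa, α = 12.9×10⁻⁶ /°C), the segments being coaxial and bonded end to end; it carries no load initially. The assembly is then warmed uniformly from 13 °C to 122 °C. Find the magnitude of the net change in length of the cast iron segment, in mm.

If the supports were absent, the total length change would be Σ αᵢΔT Lᵢ = 9×10⁻⁶×109×160 + 11.3×10⁻⁶×109×330 + 12.9×10⁻⁶×109×625 = 1.442 mm.
The walls prevent any net length change, so an axial force P (same in every segment) develops. Compatibility: P · Σ Lᵢ/(AᵢEᵢ) = δ_free.
The series flexibility is Σ Lᵢ/(AᵢEᵢ) = 160/(2400×115×10³) + 330/(1500×118×10³) + 625/(1250×202×10³) = 4.919×10⁻⁶ mm/N.
So P = 1.442 / 4.919×10⁻⁶ = 293.2 kN, compressive.
For the cast iron segment, free thermal change = 11.3×10⁻⁶×109×330 = 0.4065 mm and elastic change from P = 293200×330/(1500×118×10³) = 0.5466 mm; these oppose, so the net change is 0.14 mm (segment shortens).

|ΔL| ≈ 0.14 mm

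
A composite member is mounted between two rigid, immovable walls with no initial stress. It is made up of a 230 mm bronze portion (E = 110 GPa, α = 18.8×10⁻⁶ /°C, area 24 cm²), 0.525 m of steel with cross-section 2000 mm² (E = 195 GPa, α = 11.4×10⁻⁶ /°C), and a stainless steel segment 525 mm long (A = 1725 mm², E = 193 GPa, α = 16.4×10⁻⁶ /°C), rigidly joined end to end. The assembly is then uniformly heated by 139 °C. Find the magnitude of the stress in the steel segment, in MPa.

σ ≈ 347 MPa (compressive)

If the supports were absent, the total length change would be Σ αᵢΔT Lᵢ = 18.8×10⁻⁶×139×230 + 11.4×10⁻⁶×139×525 + 16.4×10⁻⁶×139×525 = 2.63 mm.
The walls prevent any net length change, so an axial force P (same in every segment) develops. Compatibility: P · Σ Lᵢ/(AᵢEᵢ) = δ_free.
Σ Lᵢ/(AᵢEᵢ) = 230/(2400×110×10³) + 525/(2000×195×10³) + 525/(1725×193×10³) = 3.794×10⁻⁶ mm/N.
So P = 2.63 / 3.794×10⁻⁶ = 693.1 kN, compressive.
σ_{steel} = P / A = 693100 / 2000 = 346.5 MPa.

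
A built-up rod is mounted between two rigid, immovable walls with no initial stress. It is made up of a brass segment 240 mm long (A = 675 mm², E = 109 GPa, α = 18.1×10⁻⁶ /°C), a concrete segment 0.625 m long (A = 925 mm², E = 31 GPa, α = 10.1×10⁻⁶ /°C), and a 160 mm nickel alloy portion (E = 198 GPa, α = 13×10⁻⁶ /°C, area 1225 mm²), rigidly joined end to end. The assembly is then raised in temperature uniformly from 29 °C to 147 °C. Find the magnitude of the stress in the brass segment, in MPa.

σ ≈ 86.6 MPa (compressive)

With the walls removed the bar would change length by δ_free = Σ αᵢΔT Lᵢ = 18.1×10⁻⁶×118×240 + 10.1×10⁻⁶×118×625 + 13×10⁻⁶×118×160 = 1.503 mm.
The rigid supports impose zero overall length change; the single axial force P common to all segments must satisfy P Σ Lᵢ/(AᵢEᵢ) = δ_free.
The series flexibility is Σ Lᵢ/(AᵢEᵢ) = 240/(675×109×10³) + 625/(925×31×10³) + 160/(1225×198×10³) = 2.572×10⁻⁵ mm/N.
Hence P = δ_free / Σ(L/AE) = 1.503/2.572×10⁻⁵ = 58.44 kN (compressive).
σ_{brass} = P / A = 58440 / 675 = 86.58 MPa.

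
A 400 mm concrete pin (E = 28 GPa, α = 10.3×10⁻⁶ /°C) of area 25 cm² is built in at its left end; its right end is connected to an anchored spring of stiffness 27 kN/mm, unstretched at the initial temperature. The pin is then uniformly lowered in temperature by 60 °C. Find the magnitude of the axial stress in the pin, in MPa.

σ ≈ 2.31 MPa (tensile)

Free thermal contraction: δ_free = αΔT L = 10.3×10⁻⁶ × 60 × 400 = 0.2472 mm.
With a force P in the spring, the elastic change of the pin is PL/(AE) and that of the spring is P/k; compatibility requires their sum to equal δ_free.
P [ L/(AE) + 1/k ] = δ_free → P [ 400/(2500×28×10³) + 1/(27×10³) ] = 0.2472.
P = 0.2472 / 4.275×10⁻⁵ = 5782 N.
σ = P/A = 5782/2500 = 2.313 MPa.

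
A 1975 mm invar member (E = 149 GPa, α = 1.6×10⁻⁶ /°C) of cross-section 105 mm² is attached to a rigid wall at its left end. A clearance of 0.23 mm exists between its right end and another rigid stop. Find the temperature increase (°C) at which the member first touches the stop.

Contact occurs when the free expansion equals the gap: αΔT L = 0.23 mm.
So ΔT = g/(αL) = 0.23/(1.6×10⁻⁶ × 1975) = 72.78 °C.

ΔT ≈ 72.8 °C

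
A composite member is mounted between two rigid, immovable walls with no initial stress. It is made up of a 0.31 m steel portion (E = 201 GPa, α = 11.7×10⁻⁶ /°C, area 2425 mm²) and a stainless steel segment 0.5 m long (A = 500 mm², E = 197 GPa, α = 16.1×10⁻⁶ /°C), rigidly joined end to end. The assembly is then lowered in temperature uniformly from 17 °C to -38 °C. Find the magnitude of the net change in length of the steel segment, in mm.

If the supports were absent, the total length change would be Σ αᵢΔT Lᵢ = 11.7×10⁻⁶×55×310 + 16.1×10⁻⁶×55×500 = 0.6422 mm.
Since the ends are fixed, an axial force P builds up, equal in every segment, with P · Σ Lᵢ/(AᵢEᵢ) = δ_free.
The series flexibility is Σ Lᵢ/(AᵢEᵢ) = 310/(2425×201×10³) + 500/(500×197×10³) = 5.712×10⁻⁶ mm/N.
P = 0.6422 / 5.712×10⁻⁶ = 112400 N = 112.4 kN, tensile.
For the steel segment, free thermal change = 11.7×10⁻⁶×55×310 = 0.1995 mm and elastic change from P = 112400×310/(2425×201×10³) = 0.07151 mm; these oppose, so the net change is 0.128 mm (segment shortens).

|ΔL| ≈ 0.128 mm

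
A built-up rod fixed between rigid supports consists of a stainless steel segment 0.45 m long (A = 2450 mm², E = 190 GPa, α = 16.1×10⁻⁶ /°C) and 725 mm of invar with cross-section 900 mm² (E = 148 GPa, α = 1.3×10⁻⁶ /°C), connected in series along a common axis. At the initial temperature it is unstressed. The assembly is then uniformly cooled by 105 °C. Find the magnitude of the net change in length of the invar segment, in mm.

If the supports were absent, the total length change would be Σ αᵢΔT Lᵢ = 16.1×10⁻⁶×105×450 + 1.3×10⁻⁶×105×725 = 0.8597 mm.
Since the ends are fixed, an axial force P builds up, equal in every segment, with P · Σ Lᵢ/(AᵢEᵢ) = δ_free.
Σ Lᵢ/(AᵢEᵢ) = 450/(2450×190×10³) + 725/(900×148×10³) = 6.41×10⁻⁶ mm/N.
Hence P = δ_free / Σ(L/AE) = 0.8597/6.41×10⁻⁶ = 134.1 kN (tensile).
For the invar segment, free thermal change = 1.3×10⁻⁶×105×725 = 0.09896 mm and elastic change from P = 134100×725/(900×148×10³) = 0.73 mm; these oppose, so the net change is 0.631 mm (segment lengthens).

|ΔL| ≈ 0.631 mm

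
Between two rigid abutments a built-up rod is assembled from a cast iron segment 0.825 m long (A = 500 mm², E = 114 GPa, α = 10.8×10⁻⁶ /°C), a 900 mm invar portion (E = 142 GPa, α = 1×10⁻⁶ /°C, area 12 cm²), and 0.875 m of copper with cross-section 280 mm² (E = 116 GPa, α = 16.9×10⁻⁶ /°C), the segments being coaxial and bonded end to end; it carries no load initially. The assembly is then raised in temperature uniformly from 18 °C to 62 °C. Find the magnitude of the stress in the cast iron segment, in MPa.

Free thermal expansion of the whole bar: Σ αᵢΔT Lᵢ = 10.8×10⁻⁶×44×825 + 1×10⁻⁶×44×900 + 16.9×10⁻⁶×44×875 = 1.082 mm.
The rigid supports impose zero overall length change; the single axial force P common to all segments must satisfy P Σ Lᵢ/(AᵢEᵢ) = δ_free.
The series flexibility is Σ Lᵢ/(AᵢEᵢ) = 825/(500×114×10³) + 900/(1200×142×10³) + 875/(280×116×10³) = 4.67×10⁻⁵ mm/N.
Hence P = δ_free / Σ(L/AE) = 1.082/4.67×10⁻⁵ = 23.18 kN (compressive).
σ_{cast iron} = P / A = 23180 / 500 = 46.36 MPa.

σ ≈ 46.4 MPa (compressive)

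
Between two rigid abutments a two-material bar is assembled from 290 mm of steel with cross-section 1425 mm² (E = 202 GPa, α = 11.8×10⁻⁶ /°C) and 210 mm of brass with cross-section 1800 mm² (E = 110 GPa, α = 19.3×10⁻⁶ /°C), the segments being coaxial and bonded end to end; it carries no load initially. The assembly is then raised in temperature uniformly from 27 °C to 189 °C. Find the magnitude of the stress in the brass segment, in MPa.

σ ≈ 325 MPa (compressive)

With the walls removed the bar would change length by δ_free = Σ αᵢΔT Lᵢ = 11.8×10⁻⁶×162×290 + 19.3×10⁻⁶×162×210 = 1.211 mm.
Since the ends are fixed, an axial force P builds up, equal in every segment, with P · Σ Lᵢ/(AᵢEᵢ) = δ_free.
The series flexibility is Σ Lᵢ/(AᵢEᵢ) = 290/(1425×202×10³) + 210/(1800×110×10³) = 2.068×10⁻⁶ mm/N.
Hence P = δ_free / Σ(L/AE) = 1.211/2.068×10⁻⁶ = 585.5 kN (compressive).
σ_{brass} = P / A = 585500 / 1800 = 325.3 MPa.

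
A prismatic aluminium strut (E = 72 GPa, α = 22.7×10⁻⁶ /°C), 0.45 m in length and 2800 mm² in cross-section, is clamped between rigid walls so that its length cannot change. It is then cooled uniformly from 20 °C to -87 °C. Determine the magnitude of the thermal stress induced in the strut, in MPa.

With length fixed, the mechanical strain must cancel the thermal strain αΔT = 22.7×10⁻⁶ × 107 = 2428.9×10⁻⁶.
The stress required to suppress this strain is σ = Eε = 72×10³ × 2428.9×10⁻⁶ = 174.9 MPa, tensile since the strut is trying to contract.

σ ≈ 175 MPa (tensile)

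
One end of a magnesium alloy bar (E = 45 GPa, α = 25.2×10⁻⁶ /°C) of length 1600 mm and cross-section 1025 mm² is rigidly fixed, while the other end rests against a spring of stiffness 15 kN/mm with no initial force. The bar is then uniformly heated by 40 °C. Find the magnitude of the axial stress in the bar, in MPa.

σ ≈ 15.5 MPa (compressive)

If the spring were absent the bar would lengthen by αΔT L = 25.2×10⁻⁶ × 40 × 1600 = 1.613 mm.
With a force P in the spring, the elastic change of the bar is PL/(AE) and that of the spring is P/k; compatibility requires their sum to equal δ_free.
So P = δ_free / [L/(AE) + 1/k] = 1.613 / [ 1600/(1025×45×10³) + 1/(15×10³) ].
P = 1.613 / 0.0001014 = 15910 N.
σ = P/A = 15910/1025 = 15.52 MPa.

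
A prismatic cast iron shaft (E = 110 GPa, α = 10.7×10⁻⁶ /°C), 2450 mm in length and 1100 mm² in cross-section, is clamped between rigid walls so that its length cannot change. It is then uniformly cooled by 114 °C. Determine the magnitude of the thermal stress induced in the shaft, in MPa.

σ ≈ 134 MPa (tensile)

The supports are rigid, so the total axial strain is zero. The restrained thermal strain is ε = αΔT = 10.7×10⁻⁶ × 114 = 1219.8×10⁻⁶.
σ = EαΔT = 110×10³ × 10.7×10⁻⁶ × 114 = 134.2 MPa (tensile; the shaft is trying to contract).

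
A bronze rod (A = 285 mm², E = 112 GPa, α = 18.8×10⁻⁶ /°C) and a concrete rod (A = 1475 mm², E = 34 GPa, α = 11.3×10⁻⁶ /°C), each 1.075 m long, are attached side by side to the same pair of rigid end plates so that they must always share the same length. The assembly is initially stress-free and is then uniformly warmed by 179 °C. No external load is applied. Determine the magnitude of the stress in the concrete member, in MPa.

σ ≈ 17.8 MPa (tensile)

The bronze has the larger α, so on heating it would change length more than the concrete if both were free. The rigid plates force a common final length, so the bronze is put into compression and the concrete into tension, with equal and opposite forces P (no external load).
Setting the final lengths equal and cancelling L: (α₁ − α₂)ΔT = P/(A₁E₁) + P/(A₂E₂).
|α₁ − α₂|·ΔT = 7.5×10⁻⁶ × 179 = 0.001342.
1/(A₁E₁) + 1/(A₂E₂) = 1/(285×112×10³) + 1/(1475×34×10³) = 5.127×10⁻⁸ N⁻¹.
P = 0.001342 / 5.127×10⁻⁸ = 26190 N = 26.19 kN.
σ_{concrete} = P/A₂ = 26190/1475 = 17.75 MPa, tensile.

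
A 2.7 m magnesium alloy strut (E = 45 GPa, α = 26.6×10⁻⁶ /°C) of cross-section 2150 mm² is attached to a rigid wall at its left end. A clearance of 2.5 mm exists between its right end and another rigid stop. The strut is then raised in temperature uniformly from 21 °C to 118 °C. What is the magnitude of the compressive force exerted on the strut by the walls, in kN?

P ≈ 160 kN

If the wall were absent the strut would grow by αΔT L = 26.6×10⁻⁶ × 97 × 2700 = 6.967 mm.
The gap closes (δ_free > 2.5 mm) and the wall then resists a further 6.967 − 2.5 = 4.467 mm of expansion.
Compatibility: PL/(AE) = 4.467 mm, so σ = P/A = E × (4.467/2700) = 74.44 MPa.
P = σA = 74.44 × 2150 = 160.1 kN.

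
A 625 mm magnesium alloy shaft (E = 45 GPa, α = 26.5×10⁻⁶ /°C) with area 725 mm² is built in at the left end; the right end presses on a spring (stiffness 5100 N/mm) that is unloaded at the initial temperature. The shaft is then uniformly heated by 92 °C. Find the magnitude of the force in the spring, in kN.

P ≈ 7.08 kN

The unrestrained thermal change is αΔT L = 26.5×10⁻⁶ × 92 × 625 = 1.524 mm.
With a force P in the spring, the elastic change of the shaft is PL/(AE) and that of the spring is P/k; compatibility requires their sum to equal δ_free.
So P = δ_free / [L/(AE) + 1/k] = 1.524 / [ 625/(725×45×10³) + 1/(5100) ].
P = 1.524 / 0.0002152 = 7079 N.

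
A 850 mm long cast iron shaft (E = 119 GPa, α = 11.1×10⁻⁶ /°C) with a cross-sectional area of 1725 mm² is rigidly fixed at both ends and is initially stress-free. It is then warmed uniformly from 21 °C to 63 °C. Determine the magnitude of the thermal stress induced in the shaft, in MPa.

With length fixed, the mechanical strain must cancel the thermal strain αΔT = 11.1×10⁻⁶ × 42 = 466.2×10⁻⁶.
The stress required to suppress this strain is σ = Eε = 119×10³ × 466.2×10⁻⁶ = 55.48 MPa, compressive since the shaft is trying to expand.

σ ≈ 55.5 MPa (compressive)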